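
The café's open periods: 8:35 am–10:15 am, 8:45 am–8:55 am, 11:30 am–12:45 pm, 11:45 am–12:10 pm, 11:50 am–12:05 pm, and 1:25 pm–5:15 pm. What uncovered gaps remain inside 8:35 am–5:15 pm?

After merging, the occupied span is 8:35 am–10:15 am, 11:30 am–12:45 pm, 1:25 pm–5:15 pm.
Gaps within 8:35 am–5:15 pm: 10:15 am–11:30 am, 12:45 pm–1:25 pm.

10:15 am–11:30 am, 12:45 pm–1:25 pm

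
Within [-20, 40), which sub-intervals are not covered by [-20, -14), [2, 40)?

[-14, 2)

Covered (merged): [-20, -14), [2, 40).
Uncovered inside [-20, 40): [-14, 2).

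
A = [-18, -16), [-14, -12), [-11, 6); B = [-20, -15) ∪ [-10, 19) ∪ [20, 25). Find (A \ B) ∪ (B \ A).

[-20, -18) ∪ [-16, -15) ∪ [-14, -12) ∪ [-11, -10) ∪ [6, 19) ∪ [20, 25)

Only in the first: [-14, -12), [-11, -10).
Only in the second: [-20, -18), [-16, -15), [6, 19), [20, 25).
Together these are the periods covered by exactly one.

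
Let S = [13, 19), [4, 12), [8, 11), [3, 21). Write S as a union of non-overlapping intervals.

[3, 21)

Sort by start: [3, 21), [4, 12), [8, 11), [13, 19).
[4, 12) overlaps/touches [3, 21) → extend to [3, 21).
[8, 11) overlaps/touches [3, 21) → extend to [3, 21).
[13, 19) overlaps/touches [3, 21) → extend to [3, 21).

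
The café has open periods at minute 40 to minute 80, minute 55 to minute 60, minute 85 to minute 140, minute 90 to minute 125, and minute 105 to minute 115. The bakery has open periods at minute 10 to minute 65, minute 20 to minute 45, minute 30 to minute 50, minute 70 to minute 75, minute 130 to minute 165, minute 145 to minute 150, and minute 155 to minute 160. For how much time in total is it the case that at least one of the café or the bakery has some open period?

150 minutes

Merge the first list: minute 40 to minute 80, minute 85 to minute 140.
Merge the second list: minute 10 to minute 65, minute 70 to minute 75, minute 130 to minute 165.
A ∪ B = minute 10 to minute 80, minute 85 to minute 165.
Total: 70 minutes + 80 minutes = 150 minutes.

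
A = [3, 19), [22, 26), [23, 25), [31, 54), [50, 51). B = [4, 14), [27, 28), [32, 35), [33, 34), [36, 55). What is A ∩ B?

Merge the first list: [3, 19), [22, 26), [31, 54).
Merge the second list: [4, 14), [27, 28), [32, 35), [36, 55).
[3, 19) meets the second set on [4, 14).
[22, 26): no overlap with the second set.
[31, 54) meets the second set on [32, 35), [36, 54).

[4, 14) ∪ [32, 35) ∪ [36, 54)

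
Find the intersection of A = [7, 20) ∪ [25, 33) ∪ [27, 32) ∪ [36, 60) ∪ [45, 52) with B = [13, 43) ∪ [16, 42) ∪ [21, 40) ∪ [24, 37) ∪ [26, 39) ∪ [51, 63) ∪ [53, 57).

[13, 20) ∪ [25, 33) ∪ [36, 43) ∪ [51, 60)

First set merges to [7, 20), [25, 33), [36, 60).
Second set merges to [13, 43), [51, 63).
[7, 20) meets the second set on [13, 20).
[25, 33) meets the second set on [25, 33).
[36, 60) meets the second set on [36, 43), [51, 60).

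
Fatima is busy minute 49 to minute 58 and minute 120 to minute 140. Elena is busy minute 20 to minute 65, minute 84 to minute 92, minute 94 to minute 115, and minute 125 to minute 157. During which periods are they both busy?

minute 49 to minute 58, minute 125 to minute 140

minute 49 to minute 58 ∩ B → minute 49 to minute 58.
minute 120 to minute 140 ∩ B → minute 125 to minute 140.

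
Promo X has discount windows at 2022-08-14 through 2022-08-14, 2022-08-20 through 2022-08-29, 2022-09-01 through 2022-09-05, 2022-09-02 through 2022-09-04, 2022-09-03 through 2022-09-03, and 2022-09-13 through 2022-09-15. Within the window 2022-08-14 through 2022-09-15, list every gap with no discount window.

2022-08-15 through 2022-08-19, 2022-08-30 through 2022-08-31, 2022-09-06 through 2022-09-12

The merged coverage is 2022-08-14 through 2022-08-14, 2022-08-20 through 2022-08-29, 2022-09-01 through 2022-09-05, 2022-09-13 through 2022-09-15.
Gaps within 2022-08-14 through 2022-09-15: 2022-08-15 through 2022-08-19, 2022-08-30 through 2022-08-31, 2022-09-06 through 2022-09-12.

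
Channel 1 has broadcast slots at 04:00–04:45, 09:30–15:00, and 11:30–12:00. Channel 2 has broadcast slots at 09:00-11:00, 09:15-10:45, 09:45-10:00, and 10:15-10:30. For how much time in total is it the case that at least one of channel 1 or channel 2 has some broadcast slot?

6 h 45 min

Merge the first list: 04:00-04:45, 09:30-15:00.
Merge the second list: 09:00-11:00.
A ∪ B = 04:00-04:45, 09:00-15:00.
Total: 45 min + 6 h = 6 h 45 min.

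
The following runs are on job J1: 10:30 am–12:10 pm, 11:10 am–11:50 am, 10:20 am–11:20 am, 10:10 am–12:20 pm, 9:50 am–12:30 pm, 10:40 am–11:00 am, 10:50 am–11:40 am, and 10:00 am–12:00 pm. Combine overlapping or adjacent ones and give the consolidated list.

Sort by start: 9:50 am–12:30 pm, 10:00 am–12:00 pm, 10:10 am–12:20 pm, 10:20 am–11:20 am, 10:30 am–12:10 pm, 10:40 am–11:00 am, 10:50 am–11:40 am, 11:10 am–11:50 am.
10:00 am–12:00 pm overlaps/touches 9:50 am–12:30 pm → extend to 9:50 am–12:30 pm.
10:10 am–12:20 pm overlaps/touches 9:50 am–12:30 pm → extend to 9:50 am–12:30 pm.
10:20 am–11:20 am overlaps/touches 9:50 am–12:30 pm → extend to 9:50 am–12:30 pm.
10:30 am–12:10 pm overlaps/touches 9:50 am–12:30 pm → extend to 9:50 am–12:30 pm.
10:40 am–11:00 am overlaps/touches 9:50 am–12:30 pm → extend to 9:50 am–12:30 pm.
10:50 am–11:40 am overlaps/touches 9:50 am–12:30 pm → extend to 9:50 am–12:30 pm.
11:10 am–11:50 am overlaps/touches 9:50 am–12:30 pm → extend to 9:50 am–12:30 pm.

9:50 am–12:30 pm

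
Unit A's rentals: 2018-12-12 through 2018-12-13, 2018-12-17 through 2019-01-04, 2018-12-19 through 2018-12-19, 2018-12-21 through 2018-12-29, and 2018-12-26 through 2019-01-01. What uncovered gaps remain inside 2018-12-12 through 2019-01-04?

The merged coverage is 2018-12-12 through 2018-12-13, 2018-12-17 through 2019-01-04.
Uncovered inside 2018-12-12 through 2019-01-04: 2018-12-14 through 2018-12-16.

2018-12-14 through 2018-12-16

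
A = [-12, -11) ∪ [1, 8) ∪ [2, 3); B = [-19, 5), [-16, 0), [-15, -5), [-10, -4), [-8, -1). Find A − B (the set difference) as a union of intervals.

Merge the first list: [-12, -11), [1, 8).
Merge the second list: [-19, 5).
[-12, -11) lies entirely inside B → drops out.
[1, 8) with B removed leaves [5, 8).

[5, 8)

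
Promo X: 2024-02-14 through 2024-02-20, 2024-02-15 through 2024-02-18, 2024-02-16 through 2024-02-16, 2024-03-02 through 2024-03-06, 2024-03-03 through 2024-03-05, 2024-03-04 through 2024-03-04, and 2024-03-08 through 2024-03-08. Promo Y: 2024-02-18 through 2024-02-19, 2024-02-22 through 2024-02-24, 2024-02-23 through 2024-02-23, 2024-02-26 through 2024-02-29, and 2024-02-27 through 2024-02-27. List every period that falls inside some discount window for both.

2024-02-18 through 2024-02-19

A, merged: 2024-02-14 through 2024-02-20, 2024-03-02 through 2024-03-06, 2024-03-08 through 2024-03-08.
B, merged: 2024-02-18 through 2024-02-19, 2024-02-22 through 2024-02-24, 2024-02-26 through 2024-02-29.
2024-02-14 through 2024-02-20 meets the second set on 2024-02-18 through 2024-02-19.
2024-03-02 through 2024-03-06: no overlap with the second set.
2024-03-08 through 2024-03-08: no overlap with the second set.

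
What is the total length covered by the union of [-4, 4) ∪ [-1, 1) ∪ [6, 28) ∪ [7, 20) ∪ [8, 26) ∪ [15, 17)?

30

Merged: [-4, 4), [6, 28).
Lengths: 8 + 22 = 30.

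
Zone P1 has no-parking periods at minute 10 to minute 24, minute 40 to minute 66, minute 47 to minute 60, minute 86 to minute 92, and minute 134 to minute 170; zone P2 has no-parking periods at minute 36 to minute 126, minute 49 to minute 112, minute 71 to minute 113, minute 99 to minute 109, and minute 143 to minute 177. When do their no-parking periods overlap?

minute 40 to minute 66, minute 86 to minute 92, minute 143 to minute 170

First set merges to minute 10 to minute 24, minute 40 to minute 66, minute 86 to minute 92, minute 134 to minute 170.
Second set merges to minute 36 to minute 126, minute 143 to minute 177.
minute 10 to minute 24 meets no B interval.
minute 40 to minute 66 ∩ B → minute 40 to minute 66.
minute 86 to minute 92 ∩ B → minute 86 to minute 92.
minute 134 to minute 170 ∩ B → minute 143 to minute 170.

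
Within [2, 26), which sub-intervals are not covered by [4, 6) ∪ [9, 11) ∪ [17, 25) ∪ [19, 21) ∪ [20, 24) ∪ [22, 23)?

[2, 4) ∪ [6, 9) ∪ [11, 17) ∪ [25, 26)

Covered (merged): [4, 6), [9, 11), [17, 25).
Uncovered inside [2, 26): [2, 4), [6, 9), [11, 17), [25, 26).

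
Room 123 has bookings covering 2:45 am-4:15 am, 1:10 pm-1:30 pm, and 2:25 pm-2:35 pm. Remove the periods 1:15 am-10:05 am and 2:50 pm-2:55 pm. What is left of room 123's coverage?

2:45 am–4:15 am lies entirely inside B → drops out.
1:10 pm–1:30 pm is untouched.
2:25 pm–2:35 pm is untouched.

1:10 pm–1:30 pm, 2:25 pm–2:35 pm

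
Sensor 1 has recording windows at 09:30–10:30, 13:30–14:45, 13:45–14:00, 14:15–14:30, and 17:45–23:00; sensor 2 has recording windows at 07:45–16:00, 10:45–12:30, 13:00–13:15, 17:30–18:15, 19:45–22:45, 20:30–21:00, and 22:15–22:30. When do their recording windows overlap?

09:30-10:30, 13:30-14:45, 17:45-18:15, 19:45-22:45

Merge the first list: 09:30-10:30, 13:30-14:45, 17:45-23:00.
Merge the second list: 07:45-16:00, 17:30-18:15, 19:45-22:45.
09:30-10:30 ∩ B → 09:30-10:30.
13:30-14:45 ∩ B → 13:30-14:45.
17:45-23:00 ∩ B → 17:45-18:15, 19:45-22:45.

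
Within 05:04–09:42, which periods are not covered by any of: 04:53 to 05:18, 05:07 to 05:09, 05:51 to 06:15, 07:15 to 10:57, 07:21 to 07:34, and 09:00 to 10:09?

After merging, the occupied span is 04:53-05:18, 05:51-06:15, 07:15-10:57.
Uncovered inside 05:04-09:42: 05:18-05:51, 06:15-07:15.

05:18-05:51, 06:15-07:15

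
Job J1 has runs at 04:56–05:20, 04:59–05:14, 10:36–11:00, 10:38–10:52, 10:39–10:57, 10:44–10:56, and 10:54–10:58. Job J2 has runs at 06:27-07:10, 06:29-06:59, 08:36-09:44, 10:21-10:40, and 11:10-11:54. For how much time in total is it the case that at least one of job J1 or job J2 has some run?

3 h 38 min

A, merged: 04:56–05:20, 10:36–11:00.
B, merged: 06:27–07:10, 08:36–09:44, 10:21–10:40, 11:10–11:54.
A ∪ B = 04:56–05:20, 06:27–07:10, 08:36–09:44, 10:21–11:00, 11:10–11:54.
Total: 24 min + 43 min + 1 h 8 min + 39 min + 44 min = 3 h 38 min.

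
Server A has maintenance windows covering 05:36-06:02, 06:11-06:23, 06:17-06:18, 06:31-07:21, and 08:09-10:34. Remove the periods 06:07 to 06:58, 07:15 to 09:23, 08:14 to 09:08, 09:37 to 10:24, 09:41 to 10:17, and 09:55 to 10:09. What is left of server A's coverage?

First set merges to 05:36–06:02, 06:11–06:23, 06:31–07:21, 08:09–10:34.
Second set merges to 06:07–06:58, 07:15–09:23, 09:37–10:24.
05:36–06:02: nothing removed.
06:11–06:23: entirely removed.
06:31–07:21 \ B = 06:58–07:15.
08:09–10:34 \ B = 09:23–09:37, 10:24–10:34.

05:36–06:02, 06:58–07:15, 09:23–09:37, 10:24–10:34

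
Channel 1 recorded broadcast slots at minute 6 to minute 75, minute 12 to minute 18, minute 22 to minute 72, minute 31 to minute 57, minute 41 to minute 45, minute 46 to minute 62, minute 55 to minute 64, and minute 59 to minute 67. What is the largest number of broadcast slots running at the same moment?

5

Sweep endpoints in order; track running count of active intervals.
Peak of 5 reached at minute 55.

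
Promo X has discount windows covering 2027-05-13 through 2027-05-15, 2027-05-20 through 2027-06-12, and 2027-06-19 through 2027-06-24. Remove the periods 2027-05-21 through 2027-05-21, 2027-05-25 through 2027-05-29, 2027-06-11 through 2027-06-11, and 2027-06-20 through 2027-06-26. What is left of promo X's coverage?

2027-05-13 through 2027-05-15, 2027-05-20 through 2027-05-20, 2027-05-22 through 2027-05-24, 2027-05-30 through 2027-06-10, 2027-06-12 through 2027-06-12, 2027-06-19 through 2027-06-19

2027-05-13 through 2027-05-15: nothing removed.
2027-05-20 through 2027-06-12 \ B = 2027-05-20 through 2027-05-20, 2027-05-22 through 2027-05-24, 2027-05-30 through 2027-06-10, 2027-06-12 through 2027-06-12.
2027-06-19 through 2027-06-24 \ B = 2027-06-19 through 2027-06-19.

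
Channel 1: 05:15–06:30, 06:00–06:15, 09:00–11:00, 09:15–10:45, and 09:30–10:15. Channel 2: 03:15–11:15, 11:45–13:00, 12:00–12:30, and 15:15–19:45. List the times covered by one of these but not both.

03:15–05:15, 06:30–09:00, 11:00–11:15, 11:45–13:00, 15:15–19:45

A, merged: 05:15–06:30, 09:00–11:00.
B, merged: 03:15–11:15, 11:45–13:00, 15:15–19:45.
A \ B = none.
B \ A = 03:15–05:15, 06:30–09:00, 11:00–11:15, 11:45–13:00, 15:15–19:45.
Union of the two gives the symmetric difference.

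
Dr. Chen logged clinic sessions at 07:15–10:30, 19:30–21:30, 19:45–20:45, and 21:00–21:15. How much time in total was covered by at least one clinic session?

Merged: 07:15–10:30, 19:30–21:30.
Lengths: 3 h 15 min + 2 h = 5 h 15 min.

5 h 15 min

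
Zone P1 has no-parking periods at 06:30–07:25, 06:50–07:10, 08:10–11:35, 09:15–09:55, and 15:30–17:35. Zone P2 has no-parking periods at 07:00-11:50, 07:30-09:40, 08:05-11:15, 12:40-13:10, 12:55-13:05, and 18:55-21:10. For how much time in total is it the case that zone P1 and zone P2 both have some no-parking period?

3 h 50 min

First set merges to 06:30–07:25, 08:10–11:35, 15:30–17:35.
Second set merges to 07:00–11:50, 12:40–13:10, 18:55–21:10.
A ∩ B = 07:00–07:25, 08:10–11:35.
Total: 25 min + 3 h 25 min = 3 h 50 min.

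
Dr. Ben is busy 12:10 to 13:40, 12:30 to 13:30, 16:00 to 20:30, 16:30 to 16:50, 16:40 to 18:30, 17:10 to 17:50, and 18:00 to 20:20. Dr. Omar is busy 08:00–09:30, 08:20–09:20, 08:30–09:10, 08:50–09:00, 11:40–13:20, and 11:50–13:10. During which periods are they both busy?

Merge the first list: 12:10-13:40, 16:00-20:30.
Merge the second list: 08:00-09:30, 11:40-13:20.
12:10-13:40 ∩ B → 12:10-13:20.
16:00-20:30 meets no B interval.

12:10-13:20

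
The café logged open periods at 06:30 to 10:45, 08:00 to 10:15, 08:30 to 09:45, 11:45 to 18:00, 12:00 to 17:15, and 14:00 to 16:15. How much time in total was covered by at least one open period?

10 h 30 min

Merged: 06:30–10:45, 11:45–18:00.
Lengths: 4 h 15 min + 6 h 15 min = 10 h 30 min.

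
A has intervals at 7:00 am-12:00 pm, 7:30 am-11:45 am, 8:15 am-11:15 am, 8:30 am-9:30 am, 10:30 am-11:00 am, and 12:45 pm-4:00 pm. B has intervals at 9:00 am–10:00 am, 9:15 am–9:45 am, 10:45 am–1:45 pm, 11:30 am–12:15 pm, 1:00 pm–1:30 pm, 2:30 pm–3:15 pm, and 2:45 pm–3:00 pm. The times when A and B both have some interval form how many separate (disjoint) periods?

First set merges to 7:00 am–12:00 pm, 12:45 pm–4:00 pm.
Second set merges to 9:00 am–10:00 am, 10:45 am–1:45 pm, 2:30 pm–3:15 pm.
A ∩ B = 9:00 am–10:00 am, 10:45 am–12:00 pm, 12:45 pm–1:45 pm, 2:30 pm–3:15 pm.
That is 4 disjoint pieces.

4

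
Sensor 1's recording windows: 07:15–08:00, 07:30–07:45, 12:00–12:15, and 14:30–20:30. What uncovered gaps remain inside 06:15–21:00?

The merged coverage is 07:15-08:00, 12:00-12:15, 14:30-20:30.
Uncovered inside 06:15-21:00: 06:15-07:15, 08:00-12:00, 12:15-14:30, 20:30-21:00.

06:15-07:15, 08:00-12:00, 12:15-14:30, 20:30-21:00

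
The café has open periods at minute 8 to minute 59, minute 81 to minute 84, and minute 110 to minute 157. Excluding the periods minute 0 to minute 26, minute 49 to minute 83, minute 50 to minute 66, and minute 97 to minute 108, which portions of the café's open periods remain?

minute 26 to minute 49, minute 83 to minute 84, minute 110 to minute 157

Second set merges to minute 0 to minute 26, minute 49 to minute 83, minute 97 to minute 108.
minute 8 to minute 59 minus B → minute 26 to minute 49.
minute 81 to minute 84 minus B → minute 83 to minute 84.
minute 110 to minute 157: no B overlap → unchanged.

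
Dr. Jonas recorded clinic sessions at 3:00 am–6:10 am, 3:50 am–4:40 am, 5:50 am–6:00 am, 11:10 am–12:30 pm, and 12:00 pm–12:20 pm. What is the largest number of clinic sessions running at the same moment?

2

Walk the sorted start/end points keeping a running depth.
The depth first hits 2 at 3:50 am.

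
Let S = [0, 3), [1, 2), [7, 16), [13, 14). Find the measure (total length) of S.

Merged: [0, 3), [7, 16).
Lengths: 3 + 9 = 12.

12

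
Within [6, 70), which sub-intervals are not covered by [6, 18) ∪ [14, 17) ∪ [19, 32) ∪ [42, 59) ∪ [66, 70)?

[18, 19) ∪ [32, 42) ∪ [59, 66)

Covered (merged): [6, 18), [19, 32), [42, 59), [66, 70).
Complement within [6, 70): [18, 19), [32, 42), [59, 66).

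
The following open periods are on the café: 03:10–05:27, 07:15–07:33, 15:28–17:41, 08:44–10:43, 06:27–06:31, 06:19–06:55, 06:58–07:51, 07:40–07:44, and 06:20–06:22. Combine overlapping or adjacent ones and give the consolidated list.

Sort by start: 03:10–05:27, 06:19–06:55, 06:20–06:22, 06:27–06:31, 06:58–07:51, 07:15–07:33, 07:40–07:44, 08:44–10:43, 15:28–17:41.
06:19–06:55 is disjoint → start new block.
06:20–06:22 overlaps/touches 06:19–06:55 → extend to 06:19–06:55.
06:27–06:31 overlaps/touches 06:19–06:55 → extend to 06:19–06:55.
06:58–07:51 is disjoint → start new block.
07:15–07:33 overlaps/touches 06:58–07:51 → extend to 06:58–07:51.
07:40–07:44 overlaps/touches 06:58–07:51 → extend to 06:58–07:51.
08:44–10:43 is disjoint → start new block.
15:28–17:41 is disjoint → start new block.

03:10–05:27, 06:19–06:55, 06:58–07:51, 08:44–10:43, 15:28–17:41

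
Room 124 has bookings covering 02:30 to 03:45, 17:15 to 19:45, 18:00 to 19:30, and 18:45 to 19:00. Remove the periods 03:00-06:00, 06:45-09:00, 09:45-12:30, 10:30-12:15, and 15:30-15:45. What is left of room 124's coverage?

Merge the first list: 02:30–03:45, 17:15–19:45.
Merge the second list: 03:00–06:00, 06:45–09:00, 09:45–12:30, 15:30–15:45.
02:30–03:45 \ B = 02:30–03:00.
17:15–19:45: nothing removed.

02:30–03:00, 17:15–19:45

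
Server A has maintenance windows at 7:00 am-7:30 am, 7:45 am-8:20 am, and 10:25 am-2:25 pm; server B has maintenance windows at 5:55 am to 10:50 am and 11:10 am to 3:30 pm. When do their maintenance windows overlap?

7:00 am-7:30 am ∩ B → 7:00 am-7:30 am.
7:45 am-8:20 am ∩ B → 7:45 am-8:20 am.
10:25 am-2:25 pm ∩ B → 10:25 am-10:50 am, 11:10 am-2:25 pm.

7:00 am-7:30 am, 7:45 am-8:20 am, 10:25 am-10:50 am, 11:10 am-2:25 pm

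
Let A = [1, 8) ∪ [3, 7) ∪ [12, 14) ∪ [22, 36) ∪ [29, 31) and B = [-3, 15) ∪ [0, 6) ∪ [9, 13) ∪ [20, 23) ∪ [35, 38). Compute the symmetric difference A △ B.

[-3, 1) ∪ [8, 12) ∪ [14, 15) ∪ [20, 22) ∪ [23, 35) ∪ [36, 38)

First set merges to [1, 8), [12, 14), [22, 36).
Second set merges to [-3, 15), [20, 23), [35, 38).
Only in the first: [23, 35).
Only in the second: [-3, 1), [8, 12), [14, 15), [20, 22), [36, 38).
Together these are the periods covered by exactly one.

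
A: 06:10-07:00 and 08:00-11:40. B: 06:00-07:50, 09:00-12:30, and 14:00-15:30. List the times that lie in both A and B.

06:10–07:00, 09:00–11:40

06:10–07:00 ∩ B → 06:10–07:00.
08:00–11:40 ∩ B → 09:00–11:40.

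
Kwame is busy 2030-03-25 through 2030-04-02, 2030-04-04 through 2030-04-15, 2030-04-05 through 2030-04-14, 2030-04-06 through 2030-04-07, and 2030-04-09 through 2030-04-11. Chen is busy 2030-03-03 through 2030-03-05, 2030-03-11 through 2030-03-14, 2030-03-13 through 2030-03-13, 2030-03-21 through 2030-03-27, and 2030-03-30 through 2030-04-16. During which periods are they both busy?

2030-03-25 through 2030-03-27, 2030-03-30 through 2030-04-02, 2030-04-04 through 2030-04-15

First set merges to 2030-03-25 through 2030-04-02, 2030-04-04 through 2030-04-15.
Second set merges to 2030-03-03 through 2030-03-05, 2030-03-11 through 2030-03-14, 2030-03-21 through 2030-03-27, 2030-03-30 through 2030-04-16.
2030-03-25 through 2030-04-02 meets the second set on 2030-03-25 through 2030-03-27, 2030-03-30 through 2030-04-02.
2030-04-04 through 2030-04-15 meets the second set on 2030-04-04 through 2030-04-15.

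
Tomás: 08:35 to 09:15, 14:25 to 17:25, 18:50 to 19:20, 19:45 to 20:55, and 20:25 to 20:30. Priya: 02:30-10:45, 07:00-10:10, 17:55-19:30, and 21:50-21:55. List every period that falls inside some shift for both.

08:35-09:15, 18:50-19:20

A, merged: 08:35-09:15, 14:25-17:25, 18:50-19:20, 19:45-20:55.
B, merged: 02:30-10:45, 17:55-19:30, 21:50-21:55.
08:35-09:15 meets the second set on 08:35-09:15.
14:25-17:25: no overlap with the second set.
18:50-19:20 meets the second set on 18:50-19:20.
19:45-20:55: no overlap with the second set.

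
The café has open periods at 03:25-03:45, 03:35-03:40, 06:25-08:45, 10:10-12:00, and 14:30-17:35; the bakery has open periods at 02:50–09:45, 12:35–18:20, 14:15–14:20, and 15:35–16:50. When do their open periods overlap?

03:25-03:45, 06:25-08:45, 14:30-17:35

Merge the first list: 03:25-03:45, 06:25-08:45, 10:10-12:00, 14:30-17:35.
Merge the second list: 02:50-09:45, 12:35-18:20.
03:25-03:45 meets the second set on 03:25-03:45.
06:25-08:45 meets the second set on 06:25-08:45.
10:10-12:00: no overlap with the second set.
14:30-17:35 meets the second set on 14:30-17:35.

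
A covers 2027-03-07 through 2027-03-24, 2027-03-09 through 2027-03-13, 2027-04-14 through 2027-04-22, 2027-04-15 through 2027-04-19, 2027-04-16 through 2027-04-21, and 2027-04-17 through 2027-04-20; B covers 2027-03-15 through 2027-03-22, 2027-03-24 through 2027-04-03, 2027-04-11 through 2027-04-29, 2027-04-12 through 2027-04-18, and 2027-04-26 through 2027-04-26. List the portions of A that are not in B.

2027-03-07 through 2027-03-14, 2027-03-23 through 2027-03-23

Merge the first list: 2027-03-07 through 2027-03-24, 2027-04-14 through 2027-04-22.
Merge the second list: 2027-03-15 through 2027-03-22, 2027-03-24 through 2027-04-03, 2027-04-11 through 2027-04-29.
2027-03-07 through 2027-03-24 with B removed leaves 2027-03-07 through 2027-03-14, 2027-03-23 through 2027-03-23.
2027-04-14 through 2027-04-22 lies entirely inside B → drops out.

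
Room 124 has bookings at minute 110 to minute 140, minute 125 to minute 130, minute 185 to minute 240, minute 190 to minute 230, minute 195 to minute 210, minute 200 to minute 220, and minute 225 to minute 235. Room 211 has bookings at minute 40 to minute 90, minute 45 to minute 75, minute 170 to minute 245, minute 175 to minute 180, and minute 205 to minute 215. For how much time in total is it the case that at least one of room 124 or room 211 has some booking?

First set merges to minute 110 to minute 140, minute 185 to minute 240.
Second set merges to minute 40 to minute 90, minute 170 to minute 245.
A ∪ B = minute 40 to minute 90, minute 110 to minute 140, minute 170 to minute 245.
Total: 50 minutes + 30 minutes + 75 minutes = 155 minutes.

155 minutes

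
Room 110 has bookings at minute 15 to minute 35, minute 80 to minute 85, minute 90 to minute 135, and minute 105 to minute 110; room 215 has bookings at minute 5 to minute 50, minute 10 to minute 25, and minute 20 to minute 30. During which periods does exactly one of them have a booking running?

minute 5 to minute 15, minute 35 to minute 50, minute 80 to minute 85, minute 90 to minute 135

Merge the first list: minute 15 to minute 35, minute 80 to minute 85, minute 90 to minute 135.
Merge the second list: minute 5 to minute 50.
A \ B = minute 80 to minute 85, minute 90 to minute 135.
B \ A = minute 5 to minute 15, minute 35 to minute 50.
Union of the two gives the symmetric difference.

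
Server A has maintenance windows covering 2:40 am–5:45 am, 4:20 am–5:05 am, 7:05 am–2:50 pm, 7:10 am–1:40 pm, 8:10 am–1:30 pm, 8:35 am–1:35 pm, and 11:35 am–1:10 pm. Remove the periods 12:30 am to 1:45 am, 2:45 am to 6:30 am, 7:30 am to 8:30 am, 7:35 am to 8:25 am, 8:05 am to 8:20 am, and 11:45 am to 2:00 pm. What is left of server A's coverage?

2:40 am–2:45 am, 7:05 am–7:30 am, 8:30 am–11:45 am, 2:00 pm–2:50 pm

Merge the first list: 2:40 am–5:45 am, 7:05 am–2:50 pm.
Merge the second list: 12:30 am–1:45 am, 2:45 am–6:30 am, 7:30 am–8:30 am, 11:45 am–2:00 pm.
2:40 am–5:45 am \ B = 2:40 am–2:45 am.
7:05 am–2:50 pm \ B = 7:05 am–7:30 am, 8:30 am–11:45 am, 2:00 pm–2:50 pm.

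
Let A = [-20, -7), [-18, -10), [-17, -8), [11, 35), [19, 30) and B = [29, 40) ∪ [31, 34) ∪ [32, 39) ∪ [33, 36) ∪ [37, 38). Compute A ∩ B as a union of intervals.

Merge the first list: [-20, -7), [11, 35).
Merge the second list: [29, 40).
[-20, -7): no overlap with the second set.
[11, 35) meets the second set on [29, 35).

[29, 35)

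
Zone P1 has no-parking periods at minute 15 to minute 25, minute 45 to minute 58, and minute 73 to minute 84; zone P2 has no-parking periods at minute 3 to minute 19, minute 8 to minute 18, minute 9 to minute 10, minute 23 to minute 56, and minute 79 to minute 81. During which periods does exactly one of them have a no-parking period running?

B, merged: minute 3 to minute 19, minute 23 to minute 56, minute 79 to minute 81.
Only in the first: minute 19 to minute 23, minute 56 to minute 58, minute 73 to minute 79, minute 81 to minute 84.
Only in the second: minute 3 to minute 15, minute 25 to minute 45.
Together these are the periods covered by exactly one.

minute 3 to minute 15, minute 19 to minute 23, minute 25 to minute 45, minute 56 to minute 58, minute 73 to minute 79, minute 81 to minute 84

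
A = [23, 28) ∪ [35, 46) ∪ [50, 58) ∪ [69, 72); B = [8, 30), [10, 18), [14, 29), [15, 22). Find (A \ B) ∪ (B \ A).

Merge the second list: [8, 30).
A \ B = [35, 46), [50, 58), [69, 72).
B \ A = [8, 23), [28, 30).
Union of the two gives the symmetric difference.

[8, 23) ∪ [28, 30) ∪ [35, 46) ∪ [50, 58) ∪ [69, 72)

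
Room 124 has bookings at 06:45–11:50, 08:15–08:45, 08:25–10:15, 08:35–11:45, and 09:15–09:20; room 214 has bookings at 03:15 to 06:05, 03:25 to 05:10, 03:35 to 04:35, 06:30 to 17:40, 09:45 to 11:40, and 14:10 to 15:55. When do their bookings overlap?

06:45–11:50

First set merges to 06:45–11:50.
Second set merges to 03:15–06:05, 06:30–17:40.
06:45–11:50 ∩ B → 06:45–11:50.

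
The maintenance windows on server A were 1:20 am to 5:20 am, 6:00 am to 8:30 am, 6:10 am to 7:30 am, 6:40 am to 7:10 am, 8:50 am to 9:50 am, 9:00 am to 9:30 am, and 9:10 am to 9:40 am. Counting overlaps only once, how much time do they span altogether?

Merged: 1:20 am–5:20 am, 6:00 am–8:30 am, 8:50 am–9:50 am.
Lengths: 4 h + 2 h 30 min + 1 h = 7 h 30 min.

7 h 30 min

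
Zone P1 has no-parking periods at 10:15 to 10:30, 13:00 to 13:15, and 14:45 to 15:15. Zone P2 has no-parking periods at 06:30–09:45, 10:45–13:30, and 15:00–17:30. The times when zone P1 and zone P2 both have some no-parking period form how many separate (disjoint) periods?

2

A ∩ B = 13:00–13:15, 15:00–15:15.
That is 2 disjoint pieces.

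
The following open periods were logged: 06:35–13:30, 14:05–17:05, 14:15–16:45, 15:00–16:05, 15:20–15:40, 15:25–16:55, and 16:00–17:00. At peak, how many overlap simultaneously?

5

Walk the sorted start/end points keeping a running depth.
The depth first hits 5 at 15:25.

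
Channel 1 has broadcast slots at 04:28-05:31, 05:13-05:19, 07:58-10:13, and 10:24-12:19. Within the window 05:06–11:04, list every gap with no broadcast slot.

05:31–07:58, 10:13–10:24

After merging, the occupied span is 04:28–05:31, 07:58–10:13, 10:24–12:19.
Complement within 05:06–11:04: 05:31–07:58, 10:13–10:24.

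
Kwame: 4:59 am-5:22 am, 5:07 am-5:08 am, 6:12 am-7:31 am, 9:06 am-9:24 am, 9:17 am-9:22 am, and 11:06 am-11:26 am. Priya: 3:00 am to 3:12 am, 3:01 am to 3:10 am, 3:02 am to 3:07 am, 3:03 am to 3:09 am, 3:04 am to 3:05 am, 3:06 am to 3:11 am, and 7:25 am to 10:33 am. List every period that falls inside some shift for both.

Merge the first list: 4:59 am–5:22 am, 6:12 am–7:31 am, 9:06 am–9:24 am, 11:06 am–11:26 am.
Merge the second list: 3:00 am–3:12 am, 7:25 am–10:33 am.
4:59 am–5:22 am: no overlap with the second set.
6:12 am–7:31 am meets the second set on 7:25 am–7:31 am.
9:06 am–9:24 am meets the second set on 9:06 am–9:24 am.
11:06 am–11:26 am: no overlap with the second set.

7:25 am–7:31 am, 9:06 am–9:24 am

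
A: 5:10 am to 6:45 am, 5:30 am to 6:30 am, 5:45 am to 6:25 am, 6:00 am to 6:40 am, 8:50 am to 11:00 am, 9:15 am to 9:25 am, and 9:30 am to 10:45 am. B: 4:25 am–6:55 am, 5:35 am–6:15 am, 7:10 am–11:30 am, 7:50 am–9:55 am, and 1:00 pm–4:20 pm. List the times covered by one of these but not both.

4:25 am–5:10 am, 6:45 am–6:55 am, 7:10 am–8:50 am, 11:00 am–11:30 am, 1:00 pm–4:20 pm

Merge the first list: 5:10 am–6:45 am, 8:50 am–11:00 am.
Merge the second list: 4:25 am–6:55 am, 7:10 am–11:30 am, 1:00 pm–4:20 pm.
A but not B: none.
B but not A: 4:25 am–5:10 am, 6:45 am–6:55 am, 7:10 am–8:50 am, 11:00 am–11:30 am, 1:00 pm–4:20 pm.
Combining gives A △ B.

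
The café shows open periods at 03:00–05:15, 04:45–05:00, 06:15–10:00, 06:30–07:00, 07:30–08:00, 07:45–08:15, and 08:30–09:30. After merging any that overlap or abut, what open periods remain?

04:45-05:00 overlaps/touches 03:00-05:15 → extend to 03:00-05:15.
06:15-10:00 is disjoint → start new block.
06:30-07:00 overlaps/touches 06:15-10:00 → extend to 06:15-10:00.
07:30-08:00 overlaps/touches 06:15-10:00 → extend to 06:15-10:00.
07:45-08:15 overlaps/touches 06:15-10:00 → extend to 06:15-10:00.
08:30-09:30 overlaps/touches 06:15-10:00 → extend to 06:15-10:00.

03:00-05:15, 06:15-10:00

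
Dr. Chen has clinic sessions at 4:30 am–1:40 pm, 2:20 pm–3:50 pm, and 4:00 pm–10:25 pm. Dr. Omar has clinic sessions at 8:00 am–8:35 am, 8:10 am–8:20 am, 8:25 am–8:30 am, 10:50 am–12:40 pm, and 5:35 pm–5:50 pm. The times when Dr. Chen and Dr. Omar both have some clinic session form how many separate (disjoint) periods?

Merge the second list: 8:00 am–8:35 am, 10:50 am–12:40 pm, 5:35 pm–5:50 pm.
A ∩ B = 8:00 am–8:35 am, 10:50 am–12:40 pm, 5:35 pm–5:50 pm.
That is 3 disjoint pieces.

3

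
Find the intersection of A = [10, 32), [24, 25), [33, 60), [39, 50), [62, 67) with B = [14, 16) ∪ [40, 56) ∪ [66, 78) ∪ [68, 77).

First set merges to [10, 32), [33, 60), [62, 67).
Second set merges to [14, 16), [40, 56), [66, 78).
[10, 32) meets the second set on [14, 16).
[33, 60) meets the second set on [40, 56).
[62, 67) meets the second set on [66, 67).

[14, 16) ∪ [40, 56) ∪ [66, 67)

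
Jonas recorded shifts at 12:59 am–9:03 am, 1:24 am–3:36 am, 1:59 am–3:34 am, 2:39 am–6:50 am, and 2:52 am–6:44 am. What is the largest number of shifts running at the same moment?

Sweep endpoints in order; track running count of active intervals.
Peak of 5 reached at 2:52 am.

5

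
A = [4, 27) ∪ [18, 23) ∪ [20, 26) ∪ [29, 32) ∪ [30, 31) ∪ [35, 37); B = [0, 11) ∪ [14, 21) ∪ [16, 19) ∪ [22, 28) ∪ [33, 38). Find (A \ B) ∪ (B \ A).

[0, 4) ∪ [11, 14) ∪ [21, 22) ∪ [27, 28) ∪ [29, 32) ∪ [33, 35) ∪ [37, 38)

A, merged: [4, 27), [29, 32), [35, 37).
B, merged: [0, 11), [14, 21), [22, 28), [33, 38).
Only in the first: [11, 14), [21, 22), [29, 32).
Only in the second: [0, 4), [27, 28), [33, 35), [37, 38).
Together these are the periods covered by exactly one.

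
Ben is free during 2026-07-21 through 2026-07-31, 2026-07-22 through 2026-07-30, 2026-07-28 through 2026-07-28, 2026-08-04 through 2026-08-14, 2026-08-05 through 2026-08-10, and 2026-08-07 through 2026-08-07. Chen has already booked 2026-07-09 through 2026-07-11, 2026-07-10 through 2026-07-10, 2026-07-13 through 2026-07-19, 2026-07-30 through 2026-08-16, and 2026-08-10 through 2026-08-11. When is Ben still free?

2026-07-21 through 2026-07-29

Merge the first list: 2026-07-21 through 2026-07-31, 2026-08-04 through 2026-08-14.
Merge the second list: 2026-07-09 through 2026-07-11, 2026-07-13 through 2026-07-19, 2026-07-30 through 2026-08-16.
2026-07-21 through 2026-07-31 \ B = 2026-07-21 through 2026-07-29.
2026-08-04 through 2026-08-14: entirely removed.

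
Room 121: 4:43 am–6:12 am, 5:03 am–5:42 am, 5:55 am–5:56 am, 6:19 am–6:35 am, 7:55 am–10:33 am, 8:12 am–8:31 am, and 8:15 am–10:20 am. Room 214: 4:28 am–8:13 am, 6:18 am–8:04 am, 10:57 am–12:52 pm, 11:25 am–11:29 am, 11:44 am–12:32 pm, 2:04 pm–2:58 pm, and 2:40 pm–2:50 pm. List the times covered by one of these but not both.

4:28 am–4:43 am, 6:12 am–6:19 am, 6:35 am–7:55 am, 8:13 am–10:33 am, 10:57 am–12:52 pm, 2:04 pm–2:58 pm

First set merges to 4:43 am–6:12 am, 6:19 am–6:35 am, 7:55 am–10:33 am.
Second set merges to 4:28 am–8:13 am, 10:57 am–12:52 pm, 2:04 pm–2:58 pm.
A but not B: 8:13 am–10:33 am.
B but not A: 4:28 am–4:43 am, 6:12 am–6:19 am, 6:35 am–7:55 am, 10:57 am–12:52 pm, 2:04 pm–2:58 pm.
Combining gives A △ B.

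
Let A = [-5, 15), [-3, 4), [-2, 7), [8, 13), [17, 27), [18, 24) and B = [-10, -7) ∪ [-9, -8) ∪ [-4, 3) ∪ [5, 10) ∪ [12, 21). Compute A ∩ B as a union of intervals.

[-4, 3) ∪ [5, 10) ∪ [12, 15) ∪ [17, 21)

Merge the first list: [-5, 15), [17, 27).
Merge the second list: [-10, -7), [-4, 3), [5, 10), [12, 21).
[-5, 15) ∩ B → [-4, 3), [5, 10), [12, 15).
[17, 27) ∩ B → [17, 21).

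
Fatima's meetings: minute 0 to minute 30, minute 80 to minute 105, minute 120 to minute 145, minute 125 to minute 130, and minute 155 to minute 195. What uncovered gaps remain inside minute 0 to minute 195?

minute 30 to minute 80, minute 105 to minute 120, minute 145 to minute 155

After merging, the occupied span is minute 0 to minute 30, minute 80 to minute 105, minute 120 to minute 145, minute 155 to minute 195.
Complement within minute 0 to minute 195: minute 30 to minute 80, minute 105 to minute 120, minute 145 to minute 155.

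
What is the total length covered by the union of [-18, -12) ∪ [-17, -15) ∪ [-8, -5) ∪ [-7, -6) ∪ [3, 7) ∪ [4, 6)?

Merged: [-18, -12), [-8, -5), [3, 7).
Lengths: 6 + 3 + 4 = 13.

13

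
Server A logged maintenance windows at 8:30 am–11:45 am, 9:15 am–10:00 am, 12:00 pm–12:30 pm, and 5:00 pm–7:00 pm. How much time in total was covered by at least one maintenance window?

Merged: 8:30 am–11:45 am, 12:00 pm–12:30 pm, 5:00 pm–7:00 pm.
Lengths: 3 h 15 min + 30 min + 2 h = 5 h 45 min.

5 h 45 min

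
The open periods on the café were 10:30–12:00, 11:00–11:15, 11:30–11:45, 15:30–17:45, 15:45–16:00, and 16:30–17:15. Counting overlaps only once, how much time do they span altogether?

3 h 45 min

Merged: 10:30-12:00, 15:30-17:45.
Lengths: 1 h 30 min + 2 h 15 min = 3 h 45 min.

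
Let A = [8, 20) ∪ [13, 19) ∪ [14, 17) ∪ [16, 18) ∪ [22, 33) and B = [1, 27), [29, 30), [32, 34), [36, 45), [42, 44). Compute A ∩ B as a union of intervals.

[8, 20) ∪ [22, 27) ∪ [29, 30) ∪ [32, 33)

First set merges to [8, 20), [22, 33).
Second set merges to [1, 27), [29, 30), [32, 34), [36, 45).
[8, 20) meets the second set on [8, 20).
[22, 33) meets the second set on [22, 27), [29, 30), [32, 33).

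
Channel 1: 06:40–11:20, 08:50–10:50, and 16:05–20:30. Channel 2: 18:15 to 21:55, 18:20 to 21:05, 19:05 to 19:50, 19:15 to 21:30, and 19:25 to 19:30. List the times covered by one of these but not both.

A, merged: 06:40–11:20, 16:05–20:30.
B, merged: 18:15–21:55.
A but not B: 06:40–11:20, 16:05–18:15.
B but not A: 20:30–21:55.
Combining gives A △ B.

06:40–11:20, 16:05–18:15, 20:30–21:55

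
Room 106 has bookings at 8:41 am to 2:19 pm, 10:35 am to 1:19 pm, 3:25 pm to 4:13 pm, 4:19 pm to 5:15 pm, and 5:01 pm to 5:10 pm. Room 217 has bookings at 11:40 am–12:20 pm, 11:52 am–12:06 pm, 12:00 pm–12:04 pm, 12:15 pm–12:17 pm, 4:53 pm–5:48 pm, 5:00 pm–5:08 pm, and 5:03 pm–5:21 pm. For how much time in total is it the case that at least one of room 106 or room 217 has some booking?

7 h 55 min

A, merged: 8:41 am–2:19 pm, 3:25 pm–4:13 pm, 4:19 pm–5:15 pm.
B, merged: 11:40 am–12:20 pm, 4:53 pm–5:48 pm.
A ∪ B = 8:41 am–2:19 pm, 3:25 pm–4:13 pm, 4:19 pm–5:48 pm.
Total: 5 h 38 min + 48 min + 1 h 29 min = 7 h 55 min.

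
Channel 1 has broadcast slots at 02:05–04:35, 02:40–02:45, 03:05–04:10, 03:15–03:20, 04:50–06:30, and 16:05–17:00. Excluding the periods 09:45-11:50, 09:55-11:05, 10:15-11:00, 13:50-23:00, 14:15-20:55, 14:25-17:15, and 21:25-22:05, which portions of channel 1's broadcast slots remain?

First set merges to 02:05-04:35, 04:50-06:30, 16:05-17:00.
Second set merges to 09:45-11:50, 13:50-23:00.
02:05-04:35 is untouched.
04:50-06:30 is untouched.
16:05-17:00 lies entirely inside B → drops out.

02:05-04:35, 04:50-06:30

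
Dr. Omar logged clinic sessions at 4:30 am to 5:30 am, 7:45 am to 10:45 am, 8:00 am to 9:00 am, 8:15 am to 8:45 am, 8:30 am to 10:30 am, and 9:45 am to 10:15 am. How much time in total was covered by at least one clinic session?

Merged: 4:30 am–5:30 am, 7:45 am–10:45 am.
Lengths: 1 h + 3 h = 4 h.

4 h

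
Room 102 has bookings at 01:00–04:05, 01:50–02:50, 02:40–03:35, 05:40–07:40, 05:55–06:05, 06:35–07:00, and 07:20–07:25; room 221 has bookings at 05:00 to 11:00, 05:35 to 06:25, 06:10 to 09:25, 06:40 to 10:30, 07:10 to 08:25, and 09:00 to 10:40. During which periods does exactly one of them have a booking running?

A, merged: 01:00–04:05, 05:40–07:40.
B, merged: 05:00–11:00.
Only in the first: 01:00–04:05.
Only in the second: 05:00–05:40, 07:40–11:00.
Together these are the periods covered by exactly one.

01:00–04:05, 05:00–05:40, 07:40–11:00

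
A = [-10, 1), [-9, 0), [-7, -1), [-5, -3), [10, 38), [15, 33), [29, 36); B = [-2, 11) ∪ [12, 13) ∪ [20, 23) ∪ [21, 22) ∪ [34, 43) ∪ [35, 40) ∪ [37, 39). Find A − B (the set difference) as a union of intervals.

First set merges to [-10, 1), [10, 38).
Second set merges to [-2, 11), [12, 13), [20, 23), [34, 43).
[-10, 1) \ B = [-10, -2).
[10, 38) \ B = [11, 12), [13, 20), [23, 34).

[-10, -2) ∪ [11, 12) ∪ [13, 20) ∪ [23, 34)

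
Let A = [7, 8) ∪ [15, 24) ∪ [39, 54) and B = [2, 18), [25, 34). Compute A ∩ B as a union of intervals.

[7, 8) overlaps B on [7, 8).
[15, 24) overlaps B on [15, 18).
[39, 54) falls entirely outside B.

[7, 8) ∪ [15, 18)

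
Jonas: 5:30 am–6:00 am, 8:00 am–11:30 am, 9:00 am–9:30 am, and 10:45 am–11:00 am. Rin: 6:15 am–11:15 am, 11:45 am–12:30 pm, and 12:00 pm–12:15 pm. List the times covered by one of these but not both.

5:30 am–6:00 am, 6:15 am–8:00 am, 11:15 am–11:30 am, 11:45 am–12:30 pm

Merge the first list: 5:30 am–6:00 am, 8:00 am–11:30 am.
Merge the second list: 6:15 am–11:15 am, 11:45 am–12:30 pm.
Only in the first: 5:30 am–6:00 am, 11:15 am–11:30 am.
Only in the second: 6:15 am–8:00 am, 11:45 am–12:30 pm.
Together these are the periods covered by exactly one.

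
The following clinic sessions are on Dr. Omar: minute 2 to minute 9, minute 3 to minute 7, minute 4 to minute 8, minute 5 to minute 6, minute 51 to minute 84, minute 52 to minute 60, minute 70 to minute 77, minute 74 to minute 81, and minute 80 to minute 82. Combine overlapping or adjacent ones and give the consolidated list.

minute 2 to minute 9, minute 51 to minute 84

minute 3 to minute 7 overlaps/touches minute 2 to minute 9 → extend to minute 2 to minute 9.
minute 4 to minute 8 overlaps/touches minute 2 to minute 9 → extend to minute 2 to minute 9.
minute 5 to minute 6 overlaps/touches minute 2 to minute 9 → extend to minute 2 to minute 9.
minute 51 to minute 84 is disjoint → start new block.
minute 52 to minute 60 overlaps/touches minute 51 to minute 84 → extend to minute 51 to minute 84.
minute 70 to minute 77 overlaps/touches minute 51 to minute 84 → extend to minute 51 to minute 84.
minute 74 to minute 81 overlaps/touches minute 51 to minute 84 → extend to minute 51 to minute 84.
minute 80 to minute 82 overlaps/touches minute 51 to minute 84 → extend to minute 51 to minute 84.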